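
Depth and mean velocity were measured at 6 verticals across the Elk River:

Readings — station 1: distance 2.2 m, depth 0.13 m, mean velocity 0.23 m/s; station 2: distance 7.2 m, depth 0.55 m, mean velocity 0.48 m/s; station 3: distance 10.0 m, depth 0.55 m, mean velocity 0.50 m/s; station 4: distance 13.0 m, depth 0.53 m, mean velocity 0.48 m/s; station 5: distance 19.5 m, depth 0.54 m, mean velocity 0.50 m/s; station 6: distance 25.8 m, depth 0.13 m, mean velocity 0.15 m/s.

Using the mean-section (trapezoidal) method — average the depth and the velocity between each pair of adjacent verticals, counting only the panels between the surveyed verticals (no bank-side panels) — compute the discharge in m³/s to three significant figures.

Panel 1-2: Δb = 5 m, d̄ = (0.13+0.55)/2 = 0.34, v̄ = (0.23+0.48)/2 = 0.355 → q = 5×0.34×0.355 = 0.6035 m³/s
Panel 2-3: Δb = 2.8 m, d̄ = (0.55+0.55)/2 = 0.55, v̄ = (0.48+0.50)/2 = 0.49 → q = 2.8×0.55×0.49 = 0.7546 m³/s
Panel 3-4: Δb = 3 m, d̄ = (0.55+0.53)/2 = 0.54, v̄ = (0.50+0.48)/2 = 0.49 → q = 3×0.54×0.49 = 0.7938 m³/s
Panel 4-5: Δb = 6.5 m, d̄ = (0.53+0.54)/2 = 0.535, v̄ = (0.48+0.50)/2 = 0.49 → q = 6.5×0.535×0.49 = 1.704 m³/s
Panel 5-6: Δb = 6.3 m, d̄ = (0.54+0.13)/2 = 0.335, v̄ = (0.50+0.15)/2 = 0.325 → q = 6.3×0.335×0.325 = 0.6859 m³/s
Q = Σ q = 4.542 m³/s

4.54 m³/s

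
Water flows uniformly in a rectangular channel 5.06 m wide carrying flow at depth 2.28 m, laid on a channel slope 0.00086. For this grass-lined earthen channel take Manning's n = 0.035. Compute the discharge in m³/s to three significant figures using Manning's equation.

A = b·y = 5.06 × 2.28 = 11.54 m²
P = b + 2y = 5.06 + 2×2.28 = 9.620 m
R = A/P = 11.54/9.620 = 1.199 m
Q = (1/n)·A·R^(2/3)·S^(1/2) = (1/0.035) × 11.54 × 1.199^(2/3) × 0.00086^(1/2) = 10.91 m³/s

10.9 m³/s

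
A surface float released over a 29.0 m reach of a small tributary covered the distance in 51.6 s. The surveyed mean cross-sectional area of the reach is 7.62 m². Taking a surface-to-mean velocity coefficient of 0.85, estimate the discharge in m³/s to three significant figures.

v_surface = L / t̄ = 29.0 / 51.6 = 0.5620 m/s
v_mean = 0.85 × 0.5620 = 0.4777 m/s
Q = A × v_mean = 7.62 × 0.4777 = 3.640 m³/s

3.64 m³/s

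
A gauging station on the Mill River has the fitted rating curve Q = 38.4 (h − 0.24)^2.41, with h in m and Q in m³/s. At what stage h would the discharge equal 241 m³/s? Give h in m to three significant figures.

2.38 m

h − h₀ = (Q/C)^(1/b) = (241/38.4)^(1/2.41) = 2.143 m
h = 0.24 + 2.143 = 2.383 m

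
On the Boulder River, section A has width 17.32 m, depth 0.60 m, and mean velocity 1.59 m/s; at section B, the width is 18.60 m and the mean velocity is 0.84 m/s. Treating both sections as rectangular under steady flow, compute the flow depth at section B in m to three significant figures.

1.06 m

Q = A₁V₁ = (17.32×0.60) × 1.59 = 16.52 m³/s
d₂ = Q/(b₂ V₂) = 16.52/(18.60×0.84) = 1.058 m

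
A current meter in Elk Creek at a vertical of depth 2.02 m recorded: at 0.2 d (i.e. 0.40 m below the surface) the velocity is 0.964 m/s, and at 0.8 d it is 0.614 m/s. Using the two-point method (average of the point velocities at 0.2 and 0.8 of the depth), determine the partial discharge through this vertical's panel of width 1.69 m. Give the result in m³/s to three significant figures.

2.69 m³/s

v̄ = (0.964 + 0.614) / 2 = 0.7890 m/s
q = v̄ × d × w = 0.7890 × 2.02 × 1.69 = 2.693 m³/s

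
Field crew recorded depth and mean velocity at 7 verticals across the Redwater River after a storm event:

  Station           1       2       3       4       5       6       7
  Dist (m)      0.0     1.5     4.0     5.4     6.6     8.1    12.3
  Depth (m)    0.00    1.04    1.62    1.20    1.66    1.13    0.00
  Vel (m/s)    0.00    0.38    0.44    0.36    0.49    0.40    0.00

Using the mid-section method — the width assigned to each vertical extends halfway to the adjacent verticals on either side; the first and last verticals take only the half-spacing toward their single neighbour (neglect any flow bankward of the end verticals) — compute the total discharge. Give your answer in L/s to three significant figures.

w_2 = (4.0 − 0.0)/2 = 2 m; q_2 = 0.38 × 1.04 × 2 = 0.7904 m³/s
w_3 = (5.4 − 1.5)/2 = 1.95 m; q_3 = 0.44 × 1.62 × 1.95 = 1.390 m³/s
w_4 = (6.6 − 4.0)/2 = 1.3 m; q_4 = 0.36 × 1.20 × 1.3 = 0.5616 m³/s
w_5 = (8.1 − 5.4)/2 = 1.35 m; q_5 = 0.49 × 1.66 × 1.35 = 1.098 m³/s
w_6 = (12.3 − 6.6)/2 = 2.85 m; q_6 = 0.40 × 1.13 × 2.85 = 1.288 m³/s
Stations 1, 7 contribute zero (depth or velocity is 0).
Q = Σ qᵢ = 5.128 m³/s
= 5.128 × 1000 = 5128 L/s

5130 L/s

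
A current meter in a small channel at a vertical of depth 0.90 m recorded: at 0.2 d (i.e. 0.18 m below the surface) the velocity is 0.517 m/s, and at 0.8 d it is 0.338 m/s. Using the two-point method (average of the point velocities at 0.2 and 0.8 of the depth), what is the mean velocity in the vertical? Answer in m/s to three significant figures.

0.428 m/s

v̄ = (0.517 + 0.338) / 2 = 0.4275 m/s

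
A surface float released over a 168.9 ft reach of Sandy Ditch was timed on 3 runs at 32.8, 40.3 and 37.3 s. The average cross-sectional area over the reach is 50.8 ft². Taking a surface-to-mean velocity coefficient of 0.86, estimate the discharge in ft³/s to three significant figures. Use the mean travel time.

201 ft³/s

t̄ = (32.8 + 40.3 + 37.3) / 3 = 36.8 s
v_surface = L / t̄ = 168.9 / 36.8 = 4.590 ft/s
v_mean = 0.86 × 4.590 = 3.947 ft/s
Q = A × v_mean = 50.8 × 3.947 = 200.5 ft³/s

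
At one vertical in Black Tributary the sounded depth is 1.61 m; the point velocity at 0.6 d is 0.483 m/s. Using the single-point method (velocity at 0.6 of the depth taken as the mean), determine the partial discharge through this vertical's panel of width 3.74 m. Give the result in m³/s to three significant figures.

v̄ = v₀.₆ = 0.483 m/s
q = v̄ × d × w = 0.4830 × 1.61 × 3.74 = 2.908 m³/s

2.91 m³/s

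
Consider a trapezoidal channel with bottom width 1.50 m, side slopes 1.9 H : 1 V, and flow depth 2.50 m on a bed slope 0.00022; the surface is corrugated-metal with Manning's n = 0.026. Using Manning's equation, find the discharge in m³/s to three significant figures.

A = (b + z·y)·y = (1.50 + 1.9×2.50)×2.50 = 15.63 m²
P = b + 2y√(1+z²) = 1.50 + 2×2.50×√(1+1.9²) = 12.24 m
R = A/P = 15.63/12.24 = 1.277 m
Q = (1/n)·A·R^(2/3)·S^(1/2) = (1/0.026) × 15.63 × 1.277^(2/3) × 0.00022^(1/2) = 10.49 m³/s

10.5 m³/s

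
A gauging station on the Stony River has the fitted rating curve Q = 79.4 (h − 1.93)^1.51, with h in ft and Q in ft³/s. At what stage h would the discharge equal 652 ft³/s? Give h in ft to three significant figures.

h − h₀ = (Q/C)^(1/b) = (652/79.4)^(1/1.51) = 4.033 ft
h = 1.93 + 4.033 = 5.963 ft

5.96 ft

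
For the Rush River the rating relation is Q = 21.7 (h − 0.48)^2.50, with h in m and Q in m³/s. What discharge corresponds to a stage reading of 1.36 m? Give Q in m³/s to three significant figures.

15.8 m³/s

Q = 21.7 × (1.36 − 0.48)^2.50 = 21.7 × 0.88^2.50 = 15.76 m³/s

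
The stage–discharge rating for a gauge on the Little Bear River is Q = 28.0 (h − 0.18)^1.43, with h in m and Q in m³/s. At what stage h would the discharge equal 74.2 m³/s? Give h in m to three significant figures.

h − h₀ = (Q/C)^(1/b) = (74.2/28.0)^(1/1.43) = 1.977 m
h = 0.18 + 1.977 = 2.157 m

2.16 m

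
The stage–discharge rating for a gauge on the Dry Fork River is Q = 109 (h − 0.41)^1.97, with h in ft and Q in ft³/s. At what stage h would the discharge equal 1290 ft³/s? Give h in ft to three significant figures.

3.92 ft

h − h₀ = (Q/C)^(1/b) = (1290/109)^(1/1.97) = 3.506 ft
h = 0.41 + 3.506 = 3.916 ft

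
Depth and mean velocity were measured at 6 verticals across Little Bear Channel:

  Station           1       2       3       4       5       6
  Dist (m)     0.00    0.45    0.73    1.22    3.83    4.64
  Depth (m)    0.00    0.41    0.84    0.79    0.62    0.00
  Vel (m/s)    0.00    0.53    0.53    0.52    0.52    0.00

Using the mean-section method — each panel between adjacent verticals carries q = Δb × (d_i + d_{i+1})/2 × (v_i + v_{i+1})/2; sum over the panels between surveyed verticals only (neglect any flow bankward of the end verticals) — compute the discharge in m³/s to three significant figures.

1.35 m³/s

Panel 1-2: Δb = 0.45 m, d̄ = (0.00+0.41)/2 = 0.205, v̄ = (0.00+0.53)/2 = 0.265 → q = 0.45×0.205×0.265 = 0.02445 m³/s
Panel 2-3: Δb = 0.28 m, d̄ = (0.41+0.84)/2 = 0.625, v̄ = (0.53+0.53)/2 = 0.53 → q = 0.28×0.625×0.53 = 0.09275 m³/s
Panel 3-4: Δb = 0.49 m, d̄ = (0.84+0.79)/2 = 0.815, v̄ = (0.53+0.52)/2 = 0.525 → q = 0.49×0.815×0.525 = 0.2097 m³/s
Panel 4-5: Δb = 2.61 m, d̄ = (0.79+0.62)/2 = 0.705, v̄ = (0.52+0.52)/2 = 0.52 → q = 2.61×0.705×0.52 = 0.9568 m³/s
Panel 5-6: Δb = 0.81 m, d̄ = (0.62+0.00)/2 = 0.31, v̄ = (0.52+0.00)/2 = 0.26 → q = 0.81×0.31×0.26 = 0.06529 m³/s
Q = Σ q = 1.349 m³/s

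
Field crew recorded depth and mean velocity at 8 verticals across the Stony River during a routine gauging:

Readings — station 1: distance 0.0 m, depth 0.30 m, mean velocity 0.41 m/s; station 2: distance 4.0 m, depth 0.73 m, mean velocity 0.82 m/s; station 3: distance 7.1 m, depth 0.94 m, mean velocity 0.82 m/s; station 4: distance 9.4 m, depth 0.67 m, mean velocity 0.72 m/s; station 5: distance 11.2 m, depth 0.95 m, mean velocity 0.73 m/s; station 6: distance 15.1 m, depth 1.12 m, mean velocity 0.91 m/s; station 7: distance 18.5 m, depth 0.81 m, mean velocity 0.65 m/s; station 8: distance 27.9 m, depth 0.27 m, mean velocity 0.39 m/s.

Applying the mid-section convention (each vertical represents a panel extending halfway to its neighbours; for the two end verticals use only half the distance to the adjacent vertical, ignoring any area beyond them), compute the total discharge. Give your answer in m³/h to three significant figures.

54000 m³/h

w_1 = (4.0 − 0.0)/2 = 2 m; q_1 = 0.41 × 0.30 × 2 = 0.2460 m³/s
w_2 = (7.1 − 0.0)/2 = 3.55 m; q_2 = 0.82 × 0.73 × 3.55 = 2.125 m³/s
w_3 = (9.4 − 4.0)/2 = 2.7 m; q_3 = 0.82 × 0.94 × 2.7 = 2.081 m³/s
w_4 = (11.2 − 7.1)/2 = 2.05 m; q_4 = 0.72 × 0.67 × 2.05 = 0.9889 m³/s
w_5 = (15.1 − 9.4)/2 = 2.85 m; q_5 = 0.73 × 0.95 × 2.85 = 1.976 m³/s
w_6 = (18.5 − 11.2)/2 = 3.65 m; q_6 = 0.91 × 1.12 × 3.65 = 3.720 m³/s
w_7 = (27.9 − 15.1)/2 = 6.4 m; q_7 = 0.65 × 0.81 × 6.4 = 3.370 m³/s
w_8 = (27.9 − 18.5)/2 = 4.7 m; q_8 = 0.39 × 0.27 × 4.7 = 0.4949 m³/s
Q = Σ qᵢ = 15.00 m³/s
= 15.00 × 3600 = 54010 m³/h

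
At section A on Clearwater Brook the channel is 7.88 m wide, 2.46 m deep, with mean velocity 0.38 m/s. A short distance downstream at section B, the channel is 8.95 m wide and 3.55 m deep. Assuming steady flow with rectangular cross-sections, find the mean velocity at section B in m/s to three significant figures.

0.232 m/s

Q = A₁V₁ = (7.88×2.46) × 0.38 = 7.366 m³/s
A₂ = 8.95 × 3.55 = 31.77 m²
V₂ = Q/A₂ = 7.366/31.77 = 0.2318 m/s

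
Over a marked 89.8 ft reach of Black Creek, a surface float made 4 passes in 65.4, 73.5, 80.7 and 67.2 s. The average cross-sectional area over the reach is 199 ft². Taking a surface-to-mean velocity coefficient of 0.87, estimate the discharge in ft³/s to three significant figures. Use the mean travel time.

t̄ = (65.4 + 73.5 + 80.7 + 67.2) / 4 = 71.7 s
v_surface = L / t̄ = 89.8 / 71.7 = 1.252 ft/s
v_mean = 0.87 × 1.252 = 1.090 ft/s
Q = A × v_mean = 199 × 1.090 = 216.8 ft³/s

217 ft³/s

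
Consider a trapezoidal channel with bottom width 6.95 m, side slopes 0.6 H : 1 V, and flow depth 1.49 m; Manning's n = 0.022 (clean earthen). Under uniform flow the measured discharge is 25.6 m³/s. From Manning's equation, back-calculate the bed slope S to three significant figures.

0.00199

A = (b + z·y)·y = (6.95 + 0.6×1.49)×1.49 = 11.69 m²
P = b + 2y√(1+z²) = 6.95 + 2×1.49×√(1+0.6²) = 10.43 m
R = A/P = 11.69/10.43 = 1.121 m
S = (Q·n / (1·A·R^(2/3)))² = (25.6×0.022 / (1×11.69×1.079))² = 0.001994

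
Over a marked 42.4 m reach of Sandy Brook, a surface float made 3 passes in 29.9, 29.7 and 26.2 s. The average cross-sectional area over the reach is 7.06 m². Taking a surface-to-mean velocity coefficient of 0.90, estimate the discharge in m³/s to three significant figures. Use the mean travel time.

t̄ = (29.9 + 29.7 + 26.2) / 3 = 28.6 s
v_surface = L / t̄ = 42.4 / 28.6 = 1.483 m/s
v_mean = 0.90 × 1.483 = 1.334 m/s
Q = A × v_mean = 7.06 × 1.334 = 9.420 m³/s

9.42 m³/s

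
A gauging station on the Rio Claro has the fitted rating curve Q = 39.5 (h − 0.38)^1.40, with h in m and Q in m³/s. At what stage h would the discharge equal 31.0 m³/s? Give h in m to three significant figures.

1.22 m

h − h₀ = (Q/C)^(1/b) = (31.0/39.5)^(1/1.40) = 0.8411 m
h = 0.38 + 0.8411 = 1.221 m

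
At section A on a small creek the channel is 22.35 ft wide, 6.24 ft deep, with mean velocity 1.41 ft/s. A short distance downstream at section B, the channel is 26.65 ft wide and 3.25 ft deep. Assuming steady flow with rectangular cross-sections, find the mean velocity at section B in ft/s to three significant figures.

2.27 ft/s

Q = A₁V₁ = (22.35×6.24) × 1.41 = 196.6 ft³/s
A₂ = 26.65 × 3.25 = 86.61 ft²
V₂ = Q/A₂ = 196.6/86.61 = 2.270 ft/s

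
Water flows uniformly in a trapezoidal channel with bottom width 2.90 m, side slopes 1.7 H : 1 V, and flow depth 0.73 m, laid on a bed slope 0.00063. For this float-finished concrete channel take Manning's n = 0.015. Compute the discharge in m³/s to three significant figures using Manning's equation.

A = (b + z·y)·y = (2.90 + 1.7×0.73)×0.73 = 3.023 m²
P = b + 2y√(1+z²) = 2.90 + 2×0.73×√(1+1.7²) = 5.780 m
R = A/P = 3.023/5.780 = 0.5230 m
Q = (1/n)·A·R^(2/3)·S^(1/2) = (1/0.015) × 3.023 × 0.5230^(2/3) × 0.00063^(1/2) = 3.284 m³/s

3.28 m³/s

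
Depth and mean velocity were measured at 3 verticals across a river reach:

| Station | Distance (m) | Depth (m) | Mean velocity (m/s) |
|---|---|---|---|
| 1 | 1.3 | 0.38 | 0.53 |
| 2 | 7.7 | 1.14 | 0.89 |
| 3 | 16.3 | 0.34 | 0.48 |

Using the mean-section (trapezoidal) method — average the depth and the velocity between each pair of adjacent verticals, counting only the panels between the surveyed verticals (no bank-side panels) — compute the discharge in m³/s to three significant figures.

7.81 m³/s

Panel 1-2: Δb = 6.4 m, d̄ = (0.38+1.14)/2 = 0.76, v̄ = (0.53+0.89)/2 = 0.71 → q = 6.4×0.76×0.71 = 3.453 m³/s
Panel 2-3: Δb = 8.6 m, d̄ = (1.14+0.34)/2 = 0.74, v̄ = (0.89+0.48)/2 = 0.685 → q = 8.6×0.74×0.685 = 4.359 m³/s
Q = Σ q = 7.813 m³/s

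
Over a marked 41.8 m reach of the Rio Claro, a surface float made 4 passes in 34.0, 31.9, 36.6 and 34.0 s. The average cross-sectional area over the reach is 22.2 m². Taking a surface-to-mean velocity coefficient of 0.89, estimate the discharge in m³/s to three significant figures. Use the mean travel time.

t̄ = (34.0 + 31.9 + 36.6 + 34.0) / 4 = 34.125 s
v_surface = L / t̄ = 41.8 / 34.125 = 1.225 m/s
v_mean = 0.89 × 1.225 = 1.090 m/s
Q = A × v_mean = 22.2 × 1.090 = 24.20 m³/s

24.2 m³/s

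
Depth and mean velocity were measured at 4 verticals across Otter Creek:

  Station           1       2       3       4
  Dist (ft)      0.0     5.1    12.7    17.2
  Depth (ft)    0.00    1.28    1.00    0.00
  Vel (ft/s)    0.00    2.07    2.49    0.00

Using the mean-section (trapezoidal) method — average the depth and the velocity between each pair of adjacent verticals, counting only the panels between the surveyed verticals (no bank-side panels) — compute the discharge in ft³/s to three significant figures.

Panel 1-2: Δb = 5.1 ft, d̄ = (0.00+1.28)/2 = 0.64, v̄ = (0.00+2.07)/2 = 1.035 → q = 5.1×0.64×1.035 = 3.378 ft³/s
Panel 2-3: Δb = 7.6 ft, d̄ = (1.28+1.00)/2 = 1.14, v̄ = (2.07+2.49)/2 = 2.28 → q = 7.6×1.14×2.28 = 19.75 ft³/s
Panel 3-4: Δb = 4.5 ft, d̄ = (1.00+0.00)/2 = 0.5, v̄ = (2.49+0.00)/2 = 1.245 → q = 4.5×0.5×1.245 = 2.801 ft³/s
Q = Σ q = 25.93 ft³/s

25.9 ft³/s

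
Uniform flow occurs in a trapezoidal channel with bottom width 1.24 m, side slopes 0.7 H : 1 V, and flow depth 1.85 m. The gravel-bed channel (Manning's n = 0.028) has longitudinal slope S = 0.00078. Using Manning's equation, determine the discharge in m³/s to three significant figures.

A = (b + z·y)·y = (1.24 + 0.7×1.85)×1.85 = 4.690 m²
P = b + 2y√(1+z²) = 1.24 + 2×1.85×√(1+0.7²) = 5.756 m
R = A/P = 4.690/5.756 = 0.8147 m
Q = (1/n)·A·R^(2/3)·S^(1/2) = (1/0.028) × 4.690 × 0.8147^(2/3) × 0.00078^(1/2) = 4.080 m³/s

4.08 m³/s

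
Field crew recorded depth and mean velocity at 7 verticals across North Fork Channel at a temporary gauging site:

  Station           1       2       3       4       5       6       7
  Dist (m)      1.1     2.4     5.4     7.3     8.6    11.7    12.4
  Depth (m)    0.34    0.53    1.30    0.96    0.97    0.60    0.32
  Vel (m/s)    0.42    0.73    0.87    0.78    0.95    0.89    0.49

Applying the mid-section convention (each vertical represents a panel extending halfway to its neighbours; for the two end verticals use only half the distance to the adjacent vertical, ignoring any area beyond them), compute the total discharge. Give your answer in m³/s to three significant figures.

7.99 m³/s

w_1 = (2.4 − 1.1)/2 = 0.65 m; q_1 = 0.42 × 0.34 × 0.65 = 0.09282 m³/s
w_2 = (5.4 − 1.1)/2 = 2.15 m; q_2 = 0.73 × 0.53 × 2.15 = 0.8318 m³/s
w_3 = (7.3 − 2.4)/2 = 2.45 m; q_3 = 0.87 × 1.30 × 2.45 = 2.771 m³/s
w_4 = (8.6 − 5.4)/2 = 1.6 m; q_4 = 0.78 × 0.96 × 1.6 = 1.198 m³/s
w_5 = (11.7 − 7.3)/2 = 2.2 m; q_5 = 0.95 × 0.97 × 2.2 = 2.027 m³/s
w_6 = (12.4 − 8.6)/2 = 1.9 m; q_6 = 0.89 × 0.60 × 1.9 = 1.015 m³/s
w_7 = (12.4 − 11.7)/2 = 0.35 m; q_7 = 0.49 × 0.32 × 0.35 = 0.05488 m³/s
Q = Σ qᵢ = 7.990 m³/s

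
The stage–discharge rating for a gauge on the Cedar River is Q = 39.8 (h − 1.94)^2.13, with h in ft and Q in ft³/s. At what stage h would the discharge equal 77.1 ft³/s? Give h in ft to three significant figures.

3.30 ft

h − h₀ = (Q/C)^(1/b) = (77.1/39.8)^(1/2.13) = 1.364 ft
h = 1.94 + 1.364 = 3.304 ft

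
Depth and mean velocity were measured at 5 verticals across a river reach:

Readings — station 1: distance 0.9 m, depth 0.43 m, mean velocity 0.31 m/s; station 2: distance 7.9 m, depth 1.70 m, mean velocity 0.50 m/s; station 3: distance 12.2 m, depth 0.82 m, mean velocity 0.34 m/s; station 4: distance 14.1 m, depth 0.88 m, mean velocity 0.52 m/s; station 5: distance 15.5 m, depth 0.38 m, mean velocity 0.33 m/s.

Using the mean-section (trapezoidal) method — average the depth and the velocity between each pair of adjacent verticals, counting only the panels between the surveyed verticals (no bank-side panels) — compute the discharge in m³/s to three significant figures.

Panel 1-2: Δb = 7 m, d̄ = (0.43+1.70)/2 = 1.065, v̄ = (0.31+0.50)/2 = 0.405 → q = 7×1.065×0.405 = 3.019 m³/s
Panel 2-3: Δb = 4.3 m, d̄ = (1.70+0.82)/2 = 1.26, v̄ = (0.50+0.34)/2 = 0.42 → q = 4.3×1.26×0.42 = 2.276 m³/s
Panel 3-4: Δb = 1.9 m, d̄ = (0.82+0.88)/2 = 0.85, v̄ = (0.34+0.52)/2 = 0.43 → q = 1.9×0.85×0.43 = 0.6945 m³/s
Panel 4-5: Δb = 1.4 m, d̄ = (0.88+0.38)/2 = 0.63, v̄ = (0.52+0.33)/2 = 0.425 → q = 1.4×0.63×0.425 = 0.3749 m³/s
Q = Σ q = 6.364 m³/s

6.36 m³/s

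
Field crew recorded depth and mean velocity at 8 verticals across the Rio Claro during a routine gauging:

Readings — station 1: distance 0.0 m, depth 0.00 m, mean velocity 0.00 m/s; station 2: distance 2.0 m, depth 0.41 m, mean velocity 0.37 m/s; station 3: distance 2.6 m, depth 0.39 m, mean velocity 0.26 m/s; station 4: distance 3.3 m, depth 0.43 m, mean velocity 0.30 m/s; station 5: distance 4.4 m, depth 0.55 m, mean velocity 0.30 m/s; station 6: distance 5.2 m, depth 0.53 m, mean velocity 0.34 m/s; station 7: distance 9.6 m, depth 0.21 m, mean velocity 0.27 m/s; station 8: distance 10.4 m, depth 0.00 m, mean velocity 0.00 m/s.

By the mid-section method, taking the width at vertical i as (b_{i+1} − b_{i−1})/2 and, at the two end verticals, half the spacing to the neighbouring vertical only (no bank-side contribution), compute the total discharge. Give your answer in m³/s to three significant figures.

1.15 m³/s

w_2 = (2.6 − 0.0)/2 = 1.3 m; q_2 = 0.37 × 0.41 × 1.3 = 0.1972 m³/s
w_3 = (3.3 − 2.0)/2 = 0.65 m; q_3 = 0.26 × 0.39 × 0.65 = 0.06591 m³/s
w_4 = (4.4 − 2.6)/2 = 0.9 m; q_4 = 0.30 × 0.43 × 0.9 = 0.1161 m³/s
w_5 = (5.2 − 3.3)/2 = 0.95 m; q_5 = 0.30 × 0.55 × 0.95 = 0.1568 m³/s
w_6 = (9.6 − 4.4)/2 = 2.6 m; q_6 = 0.34 × 0.53 × 2.6 = 0.4685 m³/s
w_7 = (10.4 − 5.2)/2 = 2.6 m; q_7 = 0.27 × 0.21 × 2.6 = 0.1474 m³/s
Stations 1, 8 contribute zero (depth or velocity is 0).
Q = Σ qᵢ = 1.152 m³/s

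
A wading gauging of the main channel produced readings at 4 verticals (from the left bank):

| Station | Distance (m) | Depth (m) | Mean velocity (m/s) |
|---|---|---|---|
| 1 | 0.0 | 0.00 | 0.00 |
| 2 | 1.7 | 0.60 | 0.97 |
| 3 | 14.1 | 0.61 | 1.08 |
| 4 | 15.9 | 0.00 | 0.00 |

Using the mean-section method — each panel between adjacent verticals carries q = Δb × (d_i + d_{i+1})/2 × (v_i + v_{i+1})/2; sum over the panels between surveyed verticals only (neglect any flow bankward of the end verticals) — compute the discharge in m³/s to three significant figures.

Panel 1-2: Δb = 1.7 m, d̄ = (0.00+0.60)/2 = 0.3, v̄ = (0.00+0.97)/2 = 0.485 → q = 1.7×0.3×0.485 = 0.2474 m³/s
Panel 2-3: Δb = 12.4 m, d̄ = (0.60+0.61)/2 = 0.605, v̄ = (0.97+1.08)/2 = 1.025 → q = 12.4×0.605×1.025 = 7.690 m³/s
Panel 3-4: Δb = 1.8 m, d̄ = (0.61+0.00)/2 = 0.305, v̄ = (1.08+0.00)/2 = 0.54 → q = 1.8×0.305×0.54 = 0.2965 m³/s
Q = Σ q = 8.233 m³/s

8.23 m³/s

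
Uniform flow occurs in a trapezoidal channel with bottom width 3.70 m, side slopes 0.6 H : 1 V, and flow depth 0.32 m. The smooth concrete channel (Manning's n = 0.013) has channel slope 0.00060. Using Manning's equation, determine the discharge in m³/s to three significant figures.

1.00 m³/s

A = (b + z·y)·y = (3.70 + 0.6×0.32)×0.32 = 1.245 m²
P = b + 2y√(1+z²) = 3.70 + 2×0.32×√(1+0.6²) = 4.446 m
R = A/P = 1.245/4.446 = 0.2801 m
Q = (1/n)·A·R^(2/3)·S^(1/2) = (1/0.013) × 1.245 × 0.2801^(2/3) × 0.00060^(1/2) = 1.005 m³/s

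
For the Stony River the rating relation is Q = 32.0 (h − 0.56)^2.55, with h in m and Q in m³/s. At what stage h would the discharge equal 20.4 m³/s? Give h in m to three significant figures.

h − h₀ = (Q/C)^(1/b) = (20.4/32.0)^(1/2.55) = 0.8382 m
h = 0.56 + 0.8382 = 1.398 m

1.40 m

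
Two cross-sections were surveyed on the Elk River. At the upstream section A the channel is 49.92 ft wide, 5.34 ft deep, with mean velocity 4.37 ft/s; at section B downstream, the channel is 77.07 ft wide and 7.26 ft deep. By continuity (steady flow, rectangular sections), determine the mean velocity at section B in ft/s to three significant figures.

Q = A₁V₁ = (49.92×5.34) × 4.37 = 1165 ft³/s
A₂ = 77.07 × 7.26 = 559.5 ft²
V₂ = Q/A₂ = 1165/559.5 = 2.082 ft/s

2.08 ft/s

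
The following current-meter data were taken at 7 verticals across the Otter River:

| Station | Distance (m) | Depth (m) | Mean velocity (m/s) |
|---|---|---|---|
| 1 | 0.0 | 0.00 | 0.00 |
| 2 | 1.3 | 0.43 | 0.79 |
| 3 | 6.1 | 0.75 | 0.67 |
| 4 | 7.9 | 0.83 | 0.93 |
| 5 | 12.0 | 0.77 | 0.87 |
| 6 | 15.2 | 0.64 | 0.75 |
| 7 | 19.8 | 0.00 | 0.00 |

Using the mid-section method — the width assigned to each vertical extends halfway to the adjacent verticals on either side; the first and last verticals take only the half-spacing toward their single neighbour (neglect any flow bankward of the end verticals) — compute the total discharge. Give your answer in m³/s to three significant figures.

w_2 = (6.1 − 0.0)/2 = 3.05 m; q_2 = 0.79 × 0.43 × 3.05 = 1.036 m³/s
w_3 = (7.9 − 1.3)/2 = 3.3 m; q_3 = 0.67 × 0.75 × 3.3 = 1.658 m³/s
w_4 = (12.0 − 6.1)/2 = 2.95 m; q_4 = 0.93 × 0.83 × 2.95 = 2.277 m³/s
w_5 = (15.2 − 7.9)/2 = 3.65 m; q_5 = 0.87 × 0.77 × 3.65 = 2.445 m³/s
w_6 = (19.8 − 12.0)/2 = 3.9 m; q_6 = 0.75 × 0.64 × 3.9 = 1.872 m³/s
Stations 1, 7 contribute zero (depth or velocity is 0).
Q = Σ qᵢ = 9.289 m³/s

9.29 m³/s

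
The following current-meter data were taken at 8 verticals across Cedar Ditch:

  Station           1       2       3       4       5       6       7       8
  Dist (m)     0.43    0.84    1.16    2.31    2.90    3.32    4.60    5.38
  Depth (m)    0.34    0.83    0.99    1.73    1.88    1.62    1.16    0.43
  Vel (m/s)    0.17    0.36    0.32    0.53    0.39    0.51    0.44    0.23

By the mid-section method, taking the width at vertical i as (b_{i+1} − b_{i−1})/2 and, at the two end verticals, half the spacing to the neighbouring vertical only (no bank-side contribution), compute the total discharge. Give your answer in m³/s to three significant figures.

w_1 = (0.84 − 0.43)/2 = 0.205 m; q_1 = 0.17 × 0.34 × 0.205 = 0.01185 m³/s
w_2 = (1.16 − 0.43)/2 = 0.365 m; q_2 = 0.36 × 0.83 × 0.365 = 0.1091 m³/s
w_3 = (2.31 − 0.84)/2 = 0.735 m; q_3 = 0.32 × 0.99 × 0.735 = 0.2328 m³/s
w_4 = (2.90 − 1.16)/2 = 0.87 m; q_4 = 0.53 × 1.73 × 0.87 = 0.7977 m³/s
w_5 = (3.32 − 2.31)/2 = 0.505 m; q_5 = 0.39 × 1.88 × 0.505 = 0.3703 m³/s
w_6 = (4.60 − 2.90)/2 = 0.85 m; q_6 = 0.51 × 1.62 × 0.85 = 0.7023 m³/s
w_7 = (5.38 − 3.32)/2 = 1.03 m; q_7 = 0.44 × 1.16 × 1.03 = 0.5257 m³/s
w_8 = (5.38 − 4.60)/2 = 0.39 m; q_8 = 0.23 × 0.43 × 0.39 = 0.03857 m³/s
Q = Σ qᵢ = 2.788 m³/s

2.79 m³/s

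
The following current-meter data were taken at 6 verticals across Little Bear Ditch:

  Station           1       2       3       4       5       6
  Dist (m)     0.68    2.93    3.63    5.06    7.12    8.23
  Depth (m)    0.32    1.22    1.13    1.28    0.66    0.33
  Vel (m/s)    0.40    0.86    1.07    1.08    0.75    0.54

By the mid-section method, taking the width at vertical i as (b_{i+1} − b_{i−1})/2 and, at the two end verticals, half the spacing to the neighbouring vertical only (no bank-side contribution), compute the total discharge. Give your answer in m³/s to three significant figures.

w_1 = (2.93 − 0.68)/2 = 1.125 m; q_1 = 0.40 × 0.32 × 1.125 = 0.1440 m³/s
w_2 = (3.63 − 0.68)/2 = 1.475 m; q_2 = 0.86 × 1.22 × 1.475 = 1.548 m³/s
w_3 = (5.06 − 2.93)/2 = 1.065 m; q_3 = 1.07 × 1.13 × 1.065 = 1.288 m³/s
w_4 = (7.12 − 3.63)/2 = 1.745 m; q_4 = 1.08 × 1.28 × 1.745 = 2.412 m³/s
w_5 = (8.23 − 5.06)/2 = 1.585 m; q_5 = 0.75 × 0.66 × 1.585 = 0.7846 m³/s
w_6 = (8.23 − 7.12)/2 = 0.555 m; q_6 = 0.54 × 0.33 × 0.555 = 0.09890 m³/s
Q = Σ qᵢ = 6.275 m³/s

6.28 m³/s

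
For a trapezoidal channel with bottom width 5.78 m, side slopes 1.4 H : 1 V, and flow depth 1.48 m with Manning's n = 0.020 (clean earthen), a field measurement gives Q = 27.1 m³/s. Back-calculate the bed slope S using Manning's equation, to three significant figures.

A = (b + z·y)·y = (5.78 + 1.4×1.48)×1.48 = 11.62 m²
P = b + 2y√(1+z²) = 5.78 + 2×1.48×√(1+1.4²) = 10.87 m
R = A/P = 11.62/10.87 = 1.069 m
S = (Q·n / (1·A·R^(2/3)))² = (27.1×0.020 / (1×11.62×1.045))² = 0.001991

0.00199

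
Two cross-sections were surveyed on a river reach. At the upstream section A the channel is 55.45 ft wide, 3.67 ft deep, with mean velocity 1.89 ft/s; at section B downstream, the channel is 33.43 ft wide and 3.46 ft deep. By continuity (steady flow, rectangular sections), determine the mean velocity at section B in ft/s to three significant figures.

3.33 ft/s

Q = A₁V₁ = (55.45×3.67) × 1.89 = 384.6 ft³/s
A₂ = 33.43 × 3.46 = 115.7 ft²
V₂ = Q/A₂ = 384.6/115.7 = 3.325 ft/s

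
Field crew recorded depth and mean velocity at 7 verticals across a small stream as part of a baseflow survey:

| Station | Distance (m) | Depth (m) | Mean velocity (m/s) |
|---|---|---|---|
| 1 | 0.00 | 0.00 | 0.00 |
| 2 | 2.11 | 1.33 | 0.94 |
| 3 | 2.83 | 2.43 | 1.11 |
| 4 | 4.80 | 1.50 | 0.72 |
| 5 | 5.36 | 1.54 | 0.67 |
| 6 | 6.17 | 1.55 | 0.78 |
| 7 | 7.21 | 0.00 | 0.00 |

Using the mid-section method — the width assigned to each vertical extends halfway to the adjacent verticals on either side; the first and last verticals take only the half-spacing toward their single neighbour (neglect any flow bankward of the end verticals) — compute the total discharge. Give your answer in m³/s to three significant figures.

8.59 m³/s

w_2 = (2.83 − 0.00)/2 = 1.415 m; q_2 = 0.94 × 1.33 × 1.415 = 1.769 m³/s
w_3 = (4.80 − 2.11)/2 = 1.345 m; q_3 = 1.11 × 2.43 × 1.345 = 3.628 m³/s
w_4 = (5.36 − 2.83)/2 = 1.265 m; q_4 = 0.72 × 1.50 × 1.265 = 1.366 m³/s
w_5 = (6.17 − 4.80)/2 = 0.685 m; q_5 = 0.67 × 1.54 × 0.685 = 0.7068 m³/s
w_6 = (7.21 − 5.36)/2 = 0.925 m; q_6 = 0.78 × 1.55 × 0.925 = 1.118 m³/s
Stations 1, 7 contribute zero (depth or velocity is 0).
Q = Σ qᵢ = 8.588 m³/s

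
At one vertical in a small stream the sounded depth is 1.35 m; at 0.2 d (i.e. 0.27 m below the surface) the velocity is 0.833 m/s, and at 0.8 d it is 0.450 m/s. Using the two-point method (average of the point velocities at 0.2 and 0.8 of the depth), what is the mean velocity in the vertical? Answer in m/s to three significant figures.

0.642 m/s

v̄ = (0.833 + 0.450) / 2 = 0.6415 m/s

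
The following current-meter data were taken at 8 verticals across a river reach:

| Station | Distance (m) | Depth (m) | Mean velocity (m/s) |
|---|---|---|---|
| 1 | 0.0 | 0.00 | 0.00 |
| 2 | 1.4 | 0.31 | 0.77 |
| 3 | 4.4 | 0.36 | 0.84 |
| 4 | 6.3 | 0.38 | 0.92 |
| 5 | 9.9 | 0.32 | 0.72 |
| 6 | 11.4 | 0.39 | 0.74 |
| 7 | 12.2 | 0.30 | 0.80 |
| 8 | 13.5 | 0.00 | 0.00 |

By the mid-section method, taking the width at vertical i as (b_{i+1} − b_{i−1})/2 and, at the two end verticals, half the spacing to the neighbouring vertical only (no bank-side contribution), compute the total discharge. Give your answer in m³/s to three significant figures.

3.40 m³/s

w_2 = (4.4 − 0.0)/2 = 2.2 m; q_2 = 0.77 × 0.31 × 2.2 = 0.5251 m³/s
w_3 = (6.3 − 1.4)/2 = 2.45 m; q_3 = 0.84 × 0.36 × 2.45 = 0.7409 m³/s
w_4 = (9.9 − 4.4)/2 = 2.75 m; q_4 = 0.92 × 0.38 × 2.75 = 0.9614 m³/s
w_5 = (11.4 − 6.3)/2 = 2.55 m; q_5 = 0.72 × 0.32 × 2.55 = 0.5875 m³/s
w_6 = (12.2 − 9.9)/2 = 1.15 m; q_6 = 0.74 × 0.39 × 1.15 = 0.3319 m³/s
w_7 = (13.5 − 11.4)/2 = 1.05 m; q_7 = 0.80 × 0.30 × 1.05 = 0.2520 m³/s
Stations 1, 8 contribute zero (depth or velocity is 0).
Q = Σ qᵢ = 3.399 m³/s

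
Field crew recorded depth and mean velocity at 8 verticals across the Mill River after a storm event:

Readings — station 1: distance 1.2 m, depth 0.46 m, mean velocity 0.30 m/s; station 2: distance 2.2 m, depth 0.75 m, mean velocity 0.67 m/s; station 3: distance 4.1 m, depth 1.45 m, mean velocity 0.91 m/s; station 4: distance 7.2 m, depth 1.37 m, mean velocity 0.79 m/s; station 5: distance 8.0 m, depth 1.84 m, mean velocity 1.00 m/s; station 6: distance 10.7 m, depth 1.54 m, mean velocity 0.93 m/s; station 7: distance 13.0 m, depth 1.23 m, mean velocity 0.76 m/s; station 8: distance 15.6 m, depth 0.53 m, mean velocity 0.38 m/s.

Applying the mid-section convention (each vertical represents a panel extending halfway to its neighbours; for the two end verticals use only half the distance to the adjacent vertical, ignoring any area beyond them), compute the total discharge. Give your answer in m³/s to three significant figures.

w_1 = (2.2 − 1.2)/2 = 0.5 m; q_1 = 0.30 × 0.46 × 0.5 = 0.06900 m³/s
w_2 = (4.1 − 1.2)/2 = 1.45 m; q_2 = 0.67 × 0.75 × 1.45 = 0.7286 m³/s
w_3 = (7.2 − 2.2)/2 = 2.5 m; q_3 = 0.91 × 1.45 × 2.5 = 3.299 m³/s
w_4 = (8.0 − 4.1)/2 = 1.95 m; q_4 = 0.79 × 1.37 × 1.95 = 2.110 m³/s
w_5 = (10.7 − 7.2)/2 = 1.75 m; q_5 = 1.00 × 1.84 × 1.75 = 3.220 m³/s
w_6 = (13.0 − 8.0)/2 = 2.5 m; q_6 = 0.93 × 1.54 × 2.5 = 3.581 m³/s
w_7 = (15.6 − 10.7)/2 = 2.45 m; q_7 = 0.76 × 1.23 × 2.45 = 2.290 m³/s
w_8 = (15.6 − 13.0)/2 = 1.3 m; q_8 = 0.38 × 0.53 × 1.3 = 0.2618 m³/s
Q = Σ qᵢ = 15.56 m³/s

15.6 m³/s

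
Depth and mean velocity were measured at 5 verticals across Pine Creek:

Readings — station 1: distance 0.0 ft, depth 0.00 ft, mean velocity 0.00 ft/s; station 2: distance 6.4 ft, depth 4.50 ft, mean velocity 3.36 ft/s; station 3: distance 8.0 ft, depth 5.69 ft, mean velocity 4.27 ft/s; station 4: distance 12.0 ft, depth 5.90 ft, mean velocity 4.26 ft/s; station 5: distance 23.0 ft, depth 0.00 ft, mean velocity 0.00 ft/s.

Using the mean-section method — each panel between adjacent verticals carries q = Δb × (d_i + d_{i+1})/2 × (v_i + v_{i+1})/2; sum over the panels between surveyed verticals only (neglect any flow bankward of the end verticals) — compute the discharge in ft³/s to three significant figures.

Panel 1-2: Δb = 6.4 ft, d̄ = (0.00+4.50)/2 = 2.25, v̄ = (0.00+3.36)/2 = 1.68 → q = 6.4×2.25×1.68 = 24.19 ft³/s
Panel 2-3: Δb = 1.6 ft, d̄ = (4.50+5.69)/2 = 5.095, v̄ = (3.36+4.27)/2 = 3.815 → q = 1.6×5.095×3.815 = 31.10 ft³/s
Panel 3-4: Δb = 4 ft, d̄ = (5.69+5.90)/2 = 5.795, v̄ = (4.27+4.26)/2 = 4.265 → q = 4×5.795×4.265 = 98.86 ft³/s
Panel 4-5: Δb = 11 ft, d̄ = (5.90+0.00)/2 = 2.95, v̄ = (4.26+0.00)/2 = 2.13 → q = 11×2.95×2.13 = 69.12 ft³/s
Q = Σ q = 223.3 ft³/s

223 ft³/s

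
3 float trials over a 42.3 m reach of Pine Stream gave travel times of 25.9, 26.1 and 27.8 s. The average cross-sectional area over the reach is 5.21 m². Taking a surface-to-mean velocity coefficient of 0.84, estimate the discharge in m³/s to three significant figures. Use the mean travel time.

t̄ = (25.9 + 26.1 + 27.8) / 3 = 26.6 s
v_surface = L / t̄ = 42.3 / 26.6 = 1.590 m/s
v_mean = 0.84 × 1.590 = 1.336 m/s
Q = A × v_mean = 5.21 × 1.336 = 6.959 m³/s

6.96 m³/s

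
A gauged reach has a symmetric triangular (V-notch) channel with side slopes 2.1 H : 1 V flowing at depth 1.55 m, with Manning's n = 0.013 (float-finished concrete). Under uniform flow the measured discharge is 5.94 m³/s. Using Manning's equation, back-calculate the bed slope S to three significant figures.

A = z·y² = 2.1×1.55² = 5.045 m²
P = 2y√(1+z²) = 2×1.55×√(1+2.1²) = 7.210 m
R = A/P = 5.045/7.210 = 0.6997 m
S = (Q·n / (1·A·R^(2/3)))² = (5.94×0.013 / (1×5.045×0.7882))² = 0.0003771

0.000377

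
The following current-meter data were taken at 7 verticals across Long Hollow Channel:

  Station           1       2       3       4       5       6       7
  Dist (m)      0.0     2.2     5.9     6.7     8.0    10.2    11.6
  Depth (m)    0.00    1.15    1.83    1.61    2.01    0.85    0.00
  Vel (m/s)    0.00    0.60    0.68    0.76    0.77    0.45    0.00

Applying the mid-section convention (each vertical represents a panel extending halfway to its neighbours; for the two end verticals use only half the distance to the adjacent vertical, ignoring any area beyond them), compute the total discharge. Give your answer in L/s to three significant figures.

w_2 = (5.9 − 0.0)/2 = 2.95 m; q_2 = 0.60 × 1.15 × 2.95 = 2.036 m³/s
w_3 = (6.7 − 2.2)/2 = 2.25 m; q_3 = 0.68 × 1.83 × 2.25 = 2.800 m³/s
w_4 = (8.0 − 5.9)/2 = 1.05 m; q_4 = 0.76 × 1.61 × 1.05 = 1.285 m³/s
w_5 = (10.2 − 6.7)/2 = 1.75 m; q_5 = 0.77 × 2.01 × 1.75 = 2.708 m³/s
w_6 = (11.6 − 8.0)/2 = 1.8 m; q_6 = 0.45 × 0.85 × 1.8 = 0.6885 m³/s
Stations 1, 7 contribute zero (depth or velocity is 0).
Q = Σ qᵢ = 9.517 m³/s
= 9.517 × 1000 = 9517 L/s

9520 L/s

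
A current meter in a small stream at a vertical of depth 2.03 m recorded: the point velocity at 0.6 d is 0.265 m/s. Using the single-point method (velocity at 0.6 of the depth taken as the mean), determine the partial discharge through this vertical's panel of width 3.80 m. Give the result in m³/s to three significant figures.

2.04 m³/s

v̄ = v₀.₆ = 0.265 m/s
q = v̄ × d × w = 0.2650 × 2.03 × 3.80 = 2.044 m³/s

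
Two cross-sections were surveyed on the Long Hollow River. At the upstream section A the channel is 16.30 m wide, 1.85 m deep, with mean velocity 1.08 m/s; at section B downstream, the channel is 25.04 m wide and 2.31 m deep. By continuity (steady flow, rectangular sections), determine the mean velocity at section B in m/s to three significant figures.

0.563 m/s

Q = A₁V₁ = (16.30×1.85) × 1.08 = 32.57 m³/s
A₂ = 25.04 × 2.31 = 57.84 m²
V₂ = Q/A₂ = 32.57/57.84 = 0.5630 m/s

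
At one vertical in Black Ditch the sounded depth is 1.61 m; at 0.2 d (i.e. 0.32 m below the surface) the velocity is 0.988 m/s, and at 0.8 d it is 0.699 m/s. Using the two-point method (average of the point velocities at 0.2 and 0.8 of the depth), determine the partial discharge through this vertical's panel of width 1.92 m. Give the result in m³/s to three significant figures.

2.61 m³/s

v̄ = (0.988 + 0.699) / 2 = 0.8435 m/s
q = v̄ × d × w = 0.8435 × 1.61 × 1.92 = 2.607 m³/s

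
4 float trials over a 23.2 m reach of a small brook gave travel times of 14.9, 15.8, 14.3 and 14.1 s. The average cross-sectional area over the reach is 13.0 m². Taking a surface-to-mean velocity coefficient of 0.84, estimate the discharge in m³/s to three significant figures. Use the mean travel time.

t̄ = (14.9 + 15.8 + 14.3 + 14.1) / 4 = 14.775 s
v_surface = L / t̄ = 23.2 / 14.775 = 1.570 m/s
v_mean = 0.84 × 1.570 = 1.319 m/s
Q = A × v_mean = 13.0 × 1.319 = 17.15 m³/s

17.1 m³/s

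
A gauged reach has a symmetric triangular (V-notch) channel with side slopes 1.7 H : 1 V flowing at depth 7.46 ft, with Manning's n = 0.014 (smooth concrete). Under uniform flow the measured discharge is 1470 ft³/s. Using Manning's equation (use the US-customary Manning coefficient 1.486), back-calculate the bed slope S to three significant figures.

A = z·y² = 1.7×7.46² = 94.61 ft²
P = 2y√(1+z²) = 2×7.46×√(1+1.7²) = 29.43 ft
R = A/P = 94.61/29.43 = 3.215 ft
S = (Q·n / (1.486·A·R^(2/3)))² = (1470×0.014 / (1.486×94.61×2.178))² = 0.004516

0.00452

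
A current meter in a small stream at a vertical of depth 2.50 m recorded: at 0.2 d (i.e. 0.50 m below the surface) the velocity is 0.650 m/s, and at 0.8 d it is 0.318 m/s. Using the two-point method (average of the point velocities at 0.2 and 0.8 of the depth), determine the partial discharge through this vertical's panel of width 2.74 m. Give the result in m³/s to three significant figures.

v̄ = (0.650 + 0.318) / 2 = 0.4840 m/s
q = v̄ × d × w = 0.4840 × 2.50 × 2.74 = 3.315 m³/s

3.32 m³/s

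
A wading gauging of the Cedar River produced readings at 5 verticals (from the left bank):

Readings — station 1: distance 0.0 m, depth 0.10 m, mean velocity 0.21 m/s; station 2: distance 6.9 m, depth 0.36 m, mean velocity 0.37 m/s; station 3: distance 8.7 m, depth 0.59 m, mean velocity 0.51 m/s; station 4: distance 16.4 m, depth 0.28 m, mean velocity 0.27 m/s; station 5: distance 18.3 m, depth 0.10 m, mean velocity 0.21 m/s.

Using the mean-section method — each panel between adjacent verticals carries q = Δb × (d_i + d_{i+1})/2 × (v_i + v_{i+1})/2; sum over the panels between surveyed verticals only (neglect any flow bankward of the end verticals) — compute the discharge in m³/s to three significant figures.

2.23 m³/s

Panel 1-2: Δb = 6.9 m, d̄ = (0.10+0.36)/2 = 0.23, v̄ = (0.21+0.37)/2 = 0.29 → q = 6.9×0.23×0.29 = 0.4602 m³/s
Panel 2-3: Δb = 1.8 m, d̄ = (0.36+0.59)/2 = 0.475, v̄ = (0.37+0.51)/2 = 0.44 → q = 1.8×0.475×0.44 = 0.3762 m³/s
Panel 3-4: Δb = 7.7 m, d̄ = (0.59+0.28)/2 = 0.435, v̄ = (0.51+0.27)/2 = 0.39 → q = 7.7×0.435×0.39 = 1.306 m³/s
Panel 4-5: Δb = 1.9 m, d̄ = (0.28+0.10)/2 = 0.19, v̄ = (0.27+0.21)/2 = 0.24 → q = 1.9×0.19×0.24 = 0.08664 m³/s
Q = Σ q = 2.229 m³/s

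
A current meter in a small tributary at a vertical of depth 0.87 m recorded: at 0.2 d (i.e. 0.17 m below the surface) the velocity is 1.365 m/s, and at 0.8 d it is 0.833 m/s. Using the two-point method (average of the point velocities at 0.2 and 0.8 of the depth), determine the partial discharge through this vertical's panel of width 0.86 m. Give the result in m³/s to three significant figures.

0.822 m³/s

v̄ = (1.365 + 0.833) / 2 = 1.099 m/s
q = v̄ × d × w = 1.099 × 0.87 × 0.86 = 0.8223 m³/s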